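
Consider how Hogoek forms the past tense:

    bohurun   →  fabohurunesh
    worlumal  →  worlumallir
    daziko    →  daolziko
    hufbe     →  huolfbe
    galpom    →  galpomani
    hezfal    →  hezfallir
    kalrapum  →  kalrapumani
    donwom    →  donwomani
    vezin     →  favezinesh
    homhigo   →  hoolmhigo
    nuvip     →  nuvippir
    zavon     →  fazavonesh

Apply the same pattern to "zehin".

"zehin" ends in -n. The stems ending in -n (vezin → favezinesh, bohurun → fabohurunesh, zavon → fazavonesh) add fa- … -esh around the stem.
The other patterns: stems ending in -l or -p double the final consonant and add -ir; stems ending in -m add -ani; stems ending in -e or -o insert -ol- after the first vowel.
So zehin → fazehinesh.

fazehinesh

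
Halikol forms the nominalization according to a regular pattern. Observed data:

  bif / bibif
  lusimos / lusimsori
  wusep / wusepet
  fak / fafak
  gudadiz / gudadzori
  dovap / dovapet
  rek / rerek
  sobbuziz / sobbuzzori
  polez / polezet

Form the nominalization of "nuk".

nunuk

"nuk" has 1 vowel. The stems with 1 vowel (rek → rerek, bif → bibif, fak → fafak) repeat the first consonant+vowel as a prefix.
So nuk → nunuk.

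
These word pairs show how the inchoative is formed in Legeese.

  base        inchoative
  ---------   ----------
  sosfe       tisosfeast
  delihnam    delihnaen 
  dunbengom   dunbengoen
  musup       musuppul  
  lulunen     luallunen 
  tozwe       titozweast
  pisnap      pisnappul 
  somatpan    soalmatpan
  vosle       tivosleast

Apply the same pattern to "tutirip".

tutirippul

pisnap and delihnam both have last vowel 'a' yet inflect differently (pisnappul, delihnaen), so the last vowel is not what conditions the rule; the final letter is.
"tutirip" ends in -p. The stems ending in -p (musup → musuppul, pisnap → pisnappul) double the final consonant and add -ul.
So tutirip → tutirippul.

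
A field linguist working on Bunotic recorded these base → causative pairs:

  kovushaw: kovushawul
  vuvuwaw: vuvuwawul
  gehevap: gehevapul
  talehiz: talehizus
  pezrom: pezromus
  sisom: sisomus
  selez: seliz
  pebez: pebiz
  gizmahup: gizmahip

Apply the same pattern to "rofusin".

rofusinus

talehiz and selez both end in -z yet inflect differently (talehizus, seliz), so the final letter is not what conditions the rule; the last vowel is.
"rofusin" has last vowel 'i'. The one such stem in the data (talehiz → talehizus) adds -us, so the same rule applies.
So rofusin → rofusinus.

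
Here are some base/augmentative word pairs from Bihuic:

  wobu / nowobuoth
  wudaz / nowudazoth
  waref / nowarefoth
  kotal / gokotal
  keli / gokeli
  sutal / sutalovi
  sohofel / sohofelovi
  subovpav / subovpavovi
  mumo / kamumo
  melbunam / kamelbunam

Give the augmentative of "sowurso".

kotal and sutal both end in -l yet inflect differently (gokotal, sutalovi), so the final letter is not what conditions the rule; the first letter is.
"sowurso" begins with s-. The stems beginning with s- (sutal → sutalovi, sohofel → sohofelovi, subovpav → subovpavovi) add -ovi.
The other patterns: stems beginning with w- add no- … -oth around the stem; stems beginning with k- add the prefix go-; stems beginning with m- add the prefix ka-.
So sowurso → sowursoovi.

sowursoovi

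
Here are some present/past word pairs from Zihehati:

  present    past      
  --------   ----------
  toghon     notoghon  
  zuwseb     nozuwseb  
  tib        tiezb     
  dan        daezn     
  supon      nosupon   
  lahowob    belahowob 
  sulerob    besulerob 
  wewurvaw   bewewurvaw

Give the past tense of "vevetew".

"vevetew" has 3 vowels. The stems with 3 vowels (wewurvaw → bewewurvaw, sulerob → besulerob, lahowob → belahowob) add the prefix be-.
So vevetew → bevevetew.

bevevetew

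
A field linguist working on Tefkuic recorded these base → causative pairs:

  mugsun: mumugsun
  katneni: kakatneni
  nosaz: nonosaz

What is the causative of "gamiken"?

gagamiken

Every pair shown (mugsun → mumugsun, katneni → kakatneni, nosaz → nonosaz) follows the same rule: repeat the first consonant+vowel as a prefix.
So gamiken → gagamiken.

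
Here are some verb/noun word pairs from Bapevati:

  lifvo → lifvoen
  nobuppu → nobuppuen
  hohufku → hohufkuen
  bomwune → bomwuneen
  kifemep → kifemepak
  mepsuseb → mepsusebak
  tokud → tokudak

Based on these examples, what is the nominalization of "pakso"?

paksoen

bomwune and mepsuseb both have last vowel 'e' yet inflect differently (bomwuneen, mepsusebak), so the last vowel is not what conditions the rule; whether the stem ends in a vowel or a consonant is.
"pakso" ends in a vowel. The stems ending in a vowel (lifvo → lifvoen, hohufku → hohufkuen, bomwune → bomwuneen) add -en.
So pakso → paksoen.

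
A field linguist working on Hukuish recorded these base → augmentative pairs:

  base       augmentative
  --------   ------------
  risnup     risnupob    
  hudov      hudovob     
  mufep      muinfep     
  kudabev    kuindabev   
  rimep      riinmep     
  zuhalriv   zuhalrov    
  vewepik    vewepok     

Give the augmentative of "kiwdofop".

risnup and mufep both end in -p yet inflect differently (risnupob, muinfep), so the final letter is not what conditions the rule; the last vowel is.
"kiwdofop" has last vowel 'o'. The one such stem in the data (hudov → hudovob) adds -ob, so the same rule applies.
The other patterns: stems whose last vowel is 'e' insert -in- after the first vowel; stems whose last vowel is 'i' change the last vowel to 'o'.
So kiwdofop → kiwdofopob.

kiwdofopob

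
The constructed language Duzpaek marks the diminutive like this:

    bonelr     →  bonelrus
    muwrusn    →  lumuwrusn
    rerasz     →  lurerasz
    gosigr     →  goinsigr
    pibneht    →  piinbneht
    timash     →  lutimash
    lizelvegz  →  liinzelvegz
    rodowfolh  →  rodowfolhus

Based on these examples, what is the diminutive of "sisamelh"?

sisamelhus

bonelr and gosigr both end in -r yet inflect differently (bonelrus, goinsigr), so the final letter is not what conditions the rule; the second-to-last letter is.
"sisamelh" has second-to-last letter 'l'. The stems whose second-to-last letter is 'l' (rodowfolh → rodowfolhus, bonelr → bonelrus) add -us.
So sisamelh → sisamelhus.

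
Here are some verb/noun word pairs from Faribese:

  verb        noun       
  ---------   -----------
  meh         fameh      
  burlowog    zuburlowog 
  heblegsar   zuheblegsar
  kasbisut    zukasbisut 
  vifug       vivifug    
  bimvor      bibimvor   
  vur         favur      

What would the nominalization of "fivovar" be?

zufivovar

vur and bimvor both end in -r yet inflect differently (favur, bibimvor), so the final letter is not what conditions the rule; the number of vowels is.
"fivovar" has 3 vowels. The stems with 3 vowels (kasbisut → zukasbisut, heblegsar → zuheblegsar, burlowog → zuburlowog) add the prefix zu-.
So fivovar → zufivovar.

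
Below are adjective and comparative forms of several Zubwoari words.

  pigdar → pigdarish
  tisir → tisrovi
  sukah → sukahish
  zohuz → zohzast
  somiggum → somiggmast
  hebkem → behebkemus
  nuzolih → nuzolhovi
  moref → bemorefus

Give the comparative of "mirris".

pigdar and tisir both end in -r yet inflect differently (pigdarish, tisrovi), so the final letter is not what conditions the rule; the last vowel is.
"mirris" has last vowel 'i'. The stems whose last vowel is 'i' (tisir → tisrovi, nuzolih → nuzolhovi) delete the last vowel and add -ovi.
So mirris → mirrsovi.

mirrsovi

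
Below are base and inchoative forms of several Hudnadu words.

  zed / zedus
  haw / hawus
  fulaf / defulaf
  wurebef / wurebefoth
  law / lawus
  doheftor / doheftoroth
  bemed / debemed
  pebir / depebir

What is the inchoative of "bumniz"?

debumniz

"bumniz" has 2 vowels. The stems with 2 vowels (pebir → depebir, bemed → debemed, fulaf → defulaf) add the prefix de-.
So bumniz → debumniz.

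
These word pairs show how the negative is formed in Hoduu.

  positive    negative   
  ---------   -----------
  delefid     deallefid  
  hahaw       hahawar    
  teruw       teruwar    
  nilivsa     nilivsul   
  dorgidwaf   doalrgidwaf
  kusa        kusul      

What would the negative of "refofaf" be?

realfofaf

"refofaf" ends in -f. The one such stem in the data (dorgidwaf → doalrgidwaf) inserts -al- after the first vowel (as does delefid), so the same rule applies.
The other patterns: stems ending in -a drop the final letter and add -ul; stems ending in -w add -ar.
So refofaf → realfofaf.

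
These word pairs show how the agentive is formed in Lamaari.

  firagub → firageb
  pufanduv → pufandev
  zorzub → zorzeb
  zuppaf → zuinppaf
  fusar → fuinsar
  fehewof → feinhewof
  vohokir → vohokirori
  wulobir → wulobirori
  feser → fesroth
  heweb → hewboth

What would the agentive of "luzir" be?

luzirori

fusar and vohokir both end in -r yet inflect differently (fuinsar, vohokirori), so the final letter is not what conditions the rule; the last vowel is.
"luzir" has last vowel 'i'. The stems whose last vowel is 'i' (vohokir → vohokirori, wulobir → wulobirori) add -ori.
The other patterns: stems whose last vowel is 'u' change the last vowel to 'e'; stems whose last vowel is 'a' or 'o' insert -in- after the first vowel; stems whose last vowel is 'e' delete the last vowel and add -oth.
So luzir → luzirori.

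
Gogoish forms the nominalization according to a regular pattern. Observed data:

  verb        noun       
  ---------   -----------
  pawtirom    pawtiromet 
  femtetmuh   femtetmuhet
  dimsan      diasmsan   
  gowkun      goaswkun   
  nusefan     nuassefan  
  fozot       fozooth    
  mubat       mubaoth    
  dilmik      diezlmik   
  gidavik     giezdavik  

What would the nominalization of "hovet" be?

hoveoth

femtetmuh and gowkun both have last vowel 'u' yet inflect differently (femtetmuhet, goaswkun), so the last vowel is not what conditions the rule; the final letter is.
"hovet" ends in -t. The stems ending in -t (fozot → fozooth, mubat → mubaoth) drop the final letter and add -oth.
So hovet → hoveoth.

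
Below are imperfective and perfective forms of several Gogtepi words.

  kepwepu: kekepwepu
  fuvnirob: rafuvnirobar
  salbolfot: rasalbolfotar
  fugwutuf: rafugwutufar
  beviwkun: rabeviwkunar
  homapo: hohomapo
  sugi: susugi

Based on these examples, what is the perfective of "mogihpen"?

kepwepu and fugwutuf both have last vowel 'u' yet inflect differently (kekepwepu, rafugwutufar), so the last vowel is not what conditions the rule; whether the stem ends in a vowel or a consonant is.
"mogihpen" ends in a consonant. The stems ending in a consonant (fugwutuf → rafugwutufar, beviwkun → rabeviwkunar, salbolfot → rasalbolfotar) add ra- … -ar around the stem.
The other pattern: stems ending in a vowel repeat the first consonant+vowel as a prefix.
So mogihpen → ramogihpenar.

ramogihpenar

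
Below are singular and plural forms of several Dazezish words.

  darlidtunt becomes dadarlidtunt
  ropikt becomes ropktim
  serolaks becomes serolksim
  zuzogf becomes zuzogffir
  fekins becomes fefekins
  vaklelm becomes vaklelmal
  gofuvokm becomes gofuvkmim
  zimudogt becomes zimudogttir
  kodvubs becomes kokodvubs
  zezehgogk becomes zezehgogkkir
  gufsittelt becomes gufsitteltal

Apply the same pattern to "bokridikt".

"bokridikt" has second-to-last letter 'k'. The stems whose second-to-last letter is 'k' (gofuvokm → gofuvkmim, ropikt → ropktim, serolaks → serolksim) delete the last vowel and add -im.
The other patterns: stems whose second-to-last letter is 'g' double the final consonant and add -ir; stems whose second-to-last letter is 'l' add -al; stems whose second-to-last letter is 'b' or 'n' repeat the first consonant+vowel as a prefix.
So bokridikt → bokridktim.

bokridktim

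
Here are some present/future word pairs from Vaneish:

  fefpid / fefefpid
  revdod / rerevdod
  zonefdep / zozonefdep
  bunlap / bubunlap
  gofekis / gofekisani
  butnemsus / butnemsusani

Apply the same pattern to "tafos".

"tafos" ends in -s. The stems ending in -s (gofekis → gofekisani, butnemsus → butnemsusani) add -ani.
The other pattern: stems ending in -d or -p repeat the first consonant+vowel as a prefix.
So tafos → tafosani.

tafosani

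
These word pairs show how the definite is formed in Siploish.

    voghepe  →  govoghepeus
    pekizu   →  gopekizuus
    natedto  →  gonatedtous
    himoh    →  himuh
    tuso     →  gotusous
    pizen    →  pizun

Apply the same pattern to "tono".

pizen and voghepe both have last vowel 'e' yet inflect differently (pizun, govoghepeus), so the last vowel is not what conditions the rule; whether the stem ends in a vowel or a consonant is.
"tono" ends in a vowel. The stems ending in a vowel (voghepe → govoghepeus, pekizu → gopekizuus, tuso → gotusous) add go- … -us around the stem.
The other pattern: stems ending in a consonant change the last vowel to 'u'.
So tono → gotonous.

gotonous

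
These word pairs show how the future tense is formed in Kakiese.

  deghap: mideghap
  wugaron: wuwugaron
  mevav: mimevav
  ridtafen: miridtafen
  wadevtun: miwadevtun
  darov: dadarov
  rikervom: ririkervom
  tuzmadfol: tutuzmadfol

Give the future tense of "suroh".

susuroh

darov and mevav both end in -v yet inflect differently (dadarov, mimevav), so the final letter is not what conditions the rule; the last vowel is.
"suroh" has last vowel 'o'. The stems whose last vowel is 'o' (wugaron → wuwugaron, rikervom → ririkervom, tuzmadfol → tutuzmadfol) repeat the first consonant+vowel as a prefix.
The other pattern: stems whose last vowel is 'a', 'e' or 'u' add the prefix mi-.
So suroh → susuroh.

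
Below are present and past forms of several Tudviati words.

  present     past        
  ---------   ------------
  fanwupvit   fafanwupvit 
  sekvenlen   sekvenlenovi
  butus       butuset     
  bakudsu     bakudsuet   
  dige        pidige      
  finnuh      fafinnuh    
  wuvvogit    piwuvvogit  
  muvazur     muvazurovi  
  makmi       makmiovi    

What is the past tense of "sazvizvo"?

sazvizvoovi

fanwupvit and wuvvogit both end in -t yet inflect differently (fafanwupvit, piwuvvogit), so the final letter is not what conditions the rule; the first letter is.
"sazvizvo" begins with s-. The one such stem in the data (sekvenlen → sekvenlenovi) adds -ovi, so the same rule applies.
The other patterns: stems beginning with f- add the prefix fa-; stems beginning with b- add -et; stems beginning with d- or w- add the prefix pi-.
So sazvizvo → sazvizvoovi.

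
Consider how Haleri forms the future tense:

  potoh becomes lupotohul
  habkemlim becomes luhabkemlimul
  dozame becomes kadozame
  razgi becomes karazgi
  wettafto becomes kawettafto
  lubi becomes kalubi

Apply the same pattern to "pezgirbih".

"pezgirbih" ends in a consonant. The stems ending in a consonant (habkemlim → luhabkemlimul, potoh → lupotohul) add lu- … -ul around the stem.
So pezgirbih → lupezgirbihul.

lupezgirbihul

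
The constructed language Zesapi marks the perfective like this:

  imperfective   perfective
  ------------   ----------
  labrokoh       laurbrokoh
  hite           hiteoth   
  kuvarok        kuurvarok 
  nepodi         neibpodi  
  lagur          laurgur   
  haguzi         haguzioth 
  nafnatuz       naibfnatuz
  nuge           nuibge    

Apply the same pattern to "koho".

kourho

nuge and hite both end in -e yet inflect differently (nuibge, hiteoth), so the final letter is not what conditions the rule; the first letter is.
"koho" begins with k-. The one such stem in the data (kuvarok → kuurvarok) inserts -ur- after the first vowel (as do labrokoh, lagur), so the same rule applies.
So koho → kourho.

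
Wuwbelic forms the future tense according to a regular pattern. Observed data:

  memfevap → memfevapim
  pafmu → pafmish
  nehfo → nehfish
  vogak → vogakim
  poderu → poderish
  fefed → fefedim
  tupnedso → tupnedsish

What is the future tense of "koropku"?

koropkish

tupnedso and memfevap both have 3 vowels yet inflect differently (tupnedsish, memfevapim), so the number of vowels is not what conditions the rule; whether the stem ends in a vowel or a consonant is.
"koropku" ends in a vowel. The stems ending in a vowel (tupnedso → tupnedsish, pafmu → pafmish, nehfo → nehfish) drop the final letter and add -ish.
The other pattern: stems ending in a consonant add -im.
So koropku → koropkish.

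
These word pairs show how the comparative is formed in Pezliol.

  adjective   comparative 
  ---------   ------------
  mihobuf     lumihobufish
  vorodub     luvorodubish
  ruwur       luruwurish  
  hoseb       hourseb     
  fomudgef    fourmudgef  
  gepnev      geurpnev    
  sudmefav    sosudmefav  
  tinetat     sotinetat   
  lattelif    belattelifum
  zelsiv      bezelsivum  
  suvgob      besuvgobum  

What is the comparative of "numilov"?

vorodub and hoseb both end in -b yet inflect differently (luvorodubish, hourseb), so the final letter is not what conditions the rule; the last vowel is.
"numilov" has last vowel 'o'. The one such stem in the data (suvgob → besuvgobum) adds be- … -um around the stem, so the same rule applies.
So numilov → benumilovum.

benumilovum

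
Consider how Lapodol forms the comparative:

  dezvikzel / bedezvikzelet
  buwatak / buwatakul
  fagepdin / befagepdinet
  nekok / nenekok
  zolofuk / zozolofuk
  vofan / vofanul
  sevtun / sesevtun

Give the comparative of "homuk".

vofan and fagepdin both end in -n yet inflect differently (vofanul, befagepdinet), so the final letter is not what conditions the rule; the last vowel is.
"homuk" has last vowel 'u'. The stems whose last vowel is 'u' (sevtun → sesevtun, zolofuk → zozolofuk) repeat the first consonant+vowel as a prefix.
The other patterns: stems whose last vowel is 'a' add -ul; stems whose last vowel is 'e' or 'i' add be- … -et around the stem.
So homuk → hohomuk.

hohomuk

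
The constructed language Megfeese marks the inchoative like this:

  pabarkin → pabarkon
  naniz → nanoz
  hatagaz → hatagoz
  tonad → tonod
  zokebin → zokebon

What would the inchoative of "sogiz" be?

sogoz

Every pair shown (pabarkin → pabarkon, naniz → nanoz, hatagaz → hatagoz, …) follows the same rule: change the last vowel to 'o'.
So sogiz → sogoz.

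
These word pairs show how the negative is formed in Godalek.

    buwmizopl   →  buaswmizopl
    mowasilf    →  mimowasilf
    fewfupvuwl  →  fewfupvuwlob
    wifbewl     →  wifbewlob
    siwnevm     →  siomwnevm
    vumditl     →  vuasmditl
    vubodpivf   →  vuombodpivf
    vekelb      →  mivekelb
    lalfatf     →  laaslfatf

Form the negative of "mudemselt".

mimudemselt

vubodpivf and mowasilf both end in -f yet inflect differently (vuombodpivf, mimowasilf), so the final letter is not what conditions the rule; the second-to-last letter is.
"mudemselt" has second-to-last letter 'l'. The stems whose second-to-last letter is 'l' (mowasilf → mimowasilf, vekelb → mivekelb) add the prefix mi-.
So mudemselt → mimudemselt.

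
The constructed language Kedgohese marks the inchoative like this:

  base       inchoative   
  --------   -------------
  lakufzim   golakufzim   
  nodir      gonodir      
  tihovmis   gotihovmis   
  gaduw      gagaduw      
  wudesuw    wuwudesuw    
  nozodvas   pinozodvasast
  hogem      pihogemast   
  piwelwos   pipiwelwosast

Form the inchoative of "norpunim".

gonorpunim

tihovmis and nozodvas both end in -s yet inflect differently (gotihovmis, pinozodvasast), so the final letter is not what conditions the rule; the last vowel is.
"norpunim" has last vowel 'i'. The stems whose last vowel is 'i' (lakufzim → golakufzim, nodir → gonodir, tihovmis → gotihovmis) add the prefix go-.
So norpunim → gonorpunim.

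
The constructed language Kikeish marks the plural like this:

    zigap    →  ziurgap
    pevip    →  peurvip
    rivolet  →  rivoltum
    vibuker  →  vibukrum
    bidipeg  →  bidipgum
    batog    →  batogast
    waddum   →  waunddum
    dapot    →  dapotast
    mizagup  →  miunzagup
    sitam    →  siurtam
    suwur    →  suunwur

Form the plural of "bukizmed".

bukizmdum

suwur and vibuker both end in -r yet inflect differently (suunwur, vibukrum), so the final letter is not what conditions the rule; the last vowel is.
"bukizmed" has last vowel 'e'. The stems whose last vowel is 'e' (bidipeg → bidipgum, vibuker → vibukrum, rivolet → rivoltum) delete the last vowel and add -um.
So bukizmed → bukizmdum.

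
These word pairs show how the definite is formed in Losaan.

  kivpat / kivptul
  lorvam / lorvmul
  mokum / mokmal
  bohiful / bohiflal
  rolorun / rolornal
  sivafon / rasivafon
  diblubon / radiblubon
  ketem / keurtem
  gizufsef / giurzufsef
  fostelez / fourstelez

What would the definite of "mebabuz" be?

lorvam and mokum both end in -m yet inflect differently (lorvmul, mokmal), so the final letter is not what conditions the rule; the last vowel is.
"mebabuz" has last vowel 'u'. The stems whose last vowel is 'u' (mokum → mokmal, bohiful → bohiflal, rolorun → rolornal) delete the last vowel and add -al.
So mebabuz → mebabzal.

mebabzal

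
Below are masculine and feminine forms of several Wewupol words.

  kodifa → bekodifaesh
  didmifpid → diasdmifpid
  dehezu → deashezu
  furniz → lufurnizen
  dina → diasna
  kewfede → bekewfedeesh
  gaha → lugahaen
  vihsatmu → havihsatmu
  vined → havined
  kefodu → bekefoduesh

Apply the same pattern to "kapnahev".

bekapnahevesh

vihsatmu and kefodu both end in -u yet inflect differently (havihsatmu, bekefoduesh), so the final letter is not what conditions the rule; the first letter is.
"kapnahev" begins with k-. The stems beginning with k- (kewfede → bekewfedeesh, kefodu → bekefoduesh, kodifa → bekodifaesh) add be- … -esh around the stem.
So kapnahev → bekapnahevesh.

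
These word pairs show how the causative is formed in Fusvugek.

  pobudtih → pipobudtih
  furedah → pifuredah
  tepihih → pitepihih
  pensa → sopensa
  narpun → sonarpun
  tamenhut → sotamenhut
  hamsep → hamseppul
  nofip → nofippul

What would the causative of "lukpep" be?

lukpeppul

"lukpep" ends in -p. The stems ending in -p (hamsep → hamseppul, nofip → nofippul) double the final consonant and add -ul.
So lukpep → lukpeppul.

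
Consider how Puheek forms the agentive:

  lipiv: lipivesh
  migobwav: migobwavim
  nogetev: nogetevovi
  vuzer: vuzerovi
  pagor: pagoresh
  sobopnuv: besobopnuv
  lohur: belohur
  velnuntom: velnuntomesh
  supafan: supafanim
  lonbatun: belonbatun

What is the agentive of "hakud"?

"hakud" has last vowel 'u'. The stems whose last vowel is 'u' (sobopnuv → besobopnuv, lohur → belohur, lonbatun → belonbatun) add the prefix be-.
The other patterns: stems whose last vowel is 'i' or 'o' add -esh; stems whose last vowel is 'e' add -ovi; stems whose last vowel is 'a' add -im.
So hakud → behakud.

behakud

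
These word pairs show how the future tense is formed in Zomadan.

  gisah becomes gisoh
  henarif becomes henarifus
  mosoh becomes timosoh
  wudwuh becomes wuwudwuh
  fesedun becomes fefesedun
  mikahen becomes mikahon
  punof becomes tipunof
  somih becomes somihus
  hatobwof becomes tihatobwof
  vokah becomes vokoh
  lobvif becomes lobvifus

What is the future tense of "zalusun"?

"zalusun" has last vowel 'u'. The stems whose last vowel is 'u' (fesedun → fefesedun, wudwuh → wuwudwuh) repeat the first consonant+vowel as a prefix.
So zalusun → zazalusun.

zazalusun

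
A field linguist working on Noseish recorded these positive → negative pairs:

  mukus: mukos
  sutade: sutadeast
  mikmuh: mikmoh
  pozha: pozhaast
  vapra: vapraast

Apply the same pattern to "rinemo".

mikmuh and vapra both have 2 vowels yet inflect differently (mikmoh, vapraast), so the number of vowels is not what conditions the rule; whether the stem ends in a vowel or a consonant is.
"rinemo" ends in a vowel. The stems ending in a vowel (sutade → sutadeast, vapra → vapraast, pozha → pozhaast) add -ast.
The other pattern: stems ending in a consonant change the last vowel to 'o'.
So rinemo → rinemoast.

rinemoast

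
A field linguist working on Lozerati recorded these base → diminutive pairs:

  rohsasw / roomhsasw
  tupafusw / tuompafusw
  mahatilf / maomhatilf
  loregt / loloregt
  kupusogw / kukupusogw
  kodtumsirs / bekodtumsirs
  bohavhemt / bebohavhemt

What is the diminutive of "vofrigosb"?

voomfrigosb

"vofrigosb" has second-to-last letter 's'. The stems whose second-to-last letter is 's' (rohsasw → roomhsasw, tupafusw → tuompafusw) insert -om- after the first vowel.
So vofrigosb → voomfrigosb.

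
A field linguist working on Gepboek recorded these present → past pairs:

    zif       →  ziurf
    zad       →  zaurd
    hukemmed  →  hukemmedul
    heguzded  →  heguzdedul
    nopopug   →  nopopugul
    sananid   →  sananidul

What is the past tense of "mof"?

"mof" has 1 vowel. The stems with 1 vowel (zif → ziurf, zad → zaurd) insert -ur- after the first vowel.
The other pattern: stems with 3 vowels add -ul.
So mof → mourf.

mourf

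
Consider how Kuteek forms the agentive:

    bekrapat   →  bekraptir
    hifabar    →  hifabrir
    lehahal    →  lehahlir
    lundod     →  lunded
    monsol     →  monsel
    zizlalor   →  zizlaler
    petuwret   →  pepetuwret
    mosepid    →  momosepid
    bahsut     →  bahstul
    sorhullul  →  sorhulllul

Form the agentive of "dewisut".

dewistul

lehahal and monsol both end in -l yet inflect differently (lehahlir, monsel), so the final letter is not what conditions the rule; the last vowel is.
"dewisut" has last vowel 'u'. The stems whose last vowel is 'u' (bahsut → bahstul, sorhullul → sorhulllul) delete the last vowel and add -ul.
The other patterns: stems whose last vowel is 'a' delete the last vowel and add -ir; stems whose last vowel is 'o' change the last vowel to 'e'; stems whose last vowel is 'e' or 'i' repeat the first consonant+vowel as a prefix.
So dewisut → dewistul.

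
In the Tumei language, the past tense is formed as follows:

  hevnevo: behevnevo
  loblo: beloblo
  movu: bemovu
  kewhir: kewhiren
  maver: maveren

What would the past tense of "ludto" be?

beludto

movu and maver both begin with m- yet inflect differently (bemovu, maveren), so the first letter is not what conditions the rule; whether the stem ends in a vowel or a consonant is.
"ludto" ends in a vowel. The stems ending in a vowel (hevnevo → behevnevo, loblo → beloblo, movu → bemovu) add the prefix be-.
So ludto → beludto.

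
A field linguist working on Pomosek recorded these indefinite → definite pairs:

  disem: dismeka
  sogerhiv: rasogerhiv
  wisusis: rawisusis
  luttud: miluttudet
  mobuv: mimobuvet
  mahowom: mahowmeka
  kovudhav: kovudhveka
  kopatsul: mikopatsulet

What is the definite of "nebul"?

"nebul" has last vowel 'u'. The stems whose last vowel is 'u' (kopatsul → mikopatsulet, luttud → miluttudet, mobuv → mimobuvet) add mi- … -et around the stem.
The other patterns: stems whose last vowel is 'i' add the prefix ra-; stems whose last vowel is 'a', 'e' or 'o' delete the last vowel and add -eka.
So nebul → minebulet.

minebulet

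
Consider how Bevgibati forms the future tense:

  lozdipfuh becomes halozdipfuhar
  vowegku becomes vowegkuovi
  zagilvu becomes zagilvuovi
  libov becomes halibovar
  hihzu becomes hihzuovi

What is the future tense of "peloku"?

pelokuovi

"peloku" ends in -u. The stems ending in -u (zagilvu → zagilvuovi, hihzu → hihzuovi, vowegku → vowegkuovi) add -ovi.
So peloku → pelokuovi.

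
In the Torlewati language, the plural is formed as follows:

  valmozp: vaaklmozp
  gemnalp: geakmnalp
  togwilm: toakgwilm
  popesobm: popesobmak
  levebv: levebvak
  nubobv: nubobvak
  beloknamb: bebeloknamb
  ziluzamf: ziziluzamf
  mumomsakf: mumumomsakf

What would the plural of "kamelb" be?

togwilm and popesobm both end in -m yet inflect differently (toakgwilm, popesobmak), so the final letter is not what conditions the rule; the second-to-last letter is.
"kamelb" has second-to-last letter 'l'. The stems whose second-to-last letter is 'l' (gemnalp → geakmnalp, togwilm → toakgwilm) insert -ak- after the first vowel.
So kamelb → kaakmelb.

kaakmelb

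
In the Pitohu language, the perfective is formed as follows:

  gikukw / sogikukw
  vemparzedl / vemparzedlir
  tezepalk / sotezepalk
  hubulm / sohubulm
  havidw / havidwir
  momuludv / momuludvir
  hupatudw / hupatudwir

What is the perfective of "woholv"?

sowoholv

"woholv" has second-to-last letter 'l'. The stems whose second-to-last letter is 'l' (hubulm → sohubulm, tezepalk → sotezepalk) add the prefix so-.
So woholv → sowoholv.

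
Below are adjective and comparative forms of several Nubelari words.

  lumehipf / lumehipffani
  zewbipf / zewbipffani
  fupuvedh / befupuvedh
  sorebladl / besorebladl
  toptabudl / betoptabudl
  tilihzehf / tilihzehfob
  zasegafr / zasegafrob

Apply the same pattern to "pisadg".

bepisadg

lumehipf and tilihzehf both end in -f yet inflect differently (lumehipffani, tilihzehfob), so the final letter is not what conditions the rule; the second-to-last letter is.
"pisadg" has second-to-last letter 'd'. The stems whose second-to-last letter is 'd' (fupuvedh → befupuvedh, sorebladl → besorebladl, toptabudl → betoptabudl) add the prefix be-.
The other patterns: stems whose second-to-last letter is 'p' double the final consonant and add -ani; stems whose second-to-last letter is 'f' or 'h' add -ob.
So pisadg → bepisadg.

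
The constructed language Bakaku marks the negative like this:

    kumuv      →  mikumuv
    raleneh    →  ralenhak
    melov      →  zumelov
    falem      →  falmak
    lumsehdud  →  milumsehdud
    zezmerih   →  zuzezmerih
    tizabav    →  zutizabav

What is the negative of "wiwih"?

zuwiwih

raleneh and zezmerih both end in -h yet inflect differently (ralenhak, zuzezmerih), so the final letter is not what conditions the rule; the last vowel is.
"wiwih" has last vowel 'i'. The one such stem in the data (zezmerih → zuzezmerih) adds the prefix zu-, so the same rule applies.
So wiwih → zuwiwih.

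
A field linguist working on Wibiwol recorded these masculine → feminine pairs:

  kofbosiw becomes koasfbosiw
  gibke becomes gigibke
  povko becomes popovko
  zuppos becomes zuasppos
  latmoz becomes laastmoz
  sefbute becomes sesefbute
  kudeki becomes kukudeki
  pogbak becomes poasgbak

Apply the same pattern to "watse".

wawatse

kofbosiw and kudeki both have last vowel 'i' yet inflect differently (koasfbosiw, kukudeki), so the last vowel is not what conditions the rule; whether the stem ends in a vowel or a consonant is.
"watse" ends in a vowel. The stems ending in a vowel (gibke → gigibke, kudeki → kukudeki, sefbute → sesefbute) repeat the first consonant+vowel as a prefix.
So watse → wawatse.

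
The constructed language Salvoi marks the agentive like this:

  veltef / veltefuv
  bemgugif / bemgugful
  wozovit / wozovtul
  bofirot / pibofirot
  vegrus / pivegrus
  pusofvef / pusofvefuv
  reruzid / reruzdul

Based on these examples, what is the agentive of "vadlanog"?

veltef and bemgugif both end in -f yet inflect differently (veltefuv, bemgugful), so the final letter is not what conditions the rule; the last vowel is.
"vadlanog" has last vowel 'o'. The one such stem in the data (bofirot → pibofirot) adds the prefix pi-, so the same rule applies.
So vadlanog → pivadlanog.

pivadlanog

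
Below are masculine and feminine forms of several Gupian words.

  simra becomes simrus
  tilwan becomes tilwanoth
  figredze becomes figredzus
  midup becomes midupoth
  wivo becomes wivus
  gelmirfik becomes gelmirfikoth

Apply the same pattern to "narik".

narikoth

"narik" ends in a consonant. The stems ending in a consonant (gelmirfik → gelmirfikoth, midup → midupoth, tilwan → tilwanoth) add -oth.
The other pattern: stems ending in a vowel drop the final letter and add -us.
So narik → narikoth.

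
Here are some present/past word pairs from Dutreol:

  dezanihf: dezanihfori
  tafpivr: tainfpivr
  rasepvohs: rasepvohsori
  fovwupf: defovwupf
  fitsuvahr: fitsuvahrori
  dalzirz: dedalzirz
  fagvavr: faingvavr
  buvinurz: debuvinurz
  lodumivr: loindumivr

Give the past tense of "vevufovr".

"vevufovr" has second-to-last letter 'v'. The stems whose second-to-last letter is 'v' (lodumivr → loindumivr, fagvavr → faingvavr, tafpivr → tainfpivr) insert -in- after the first vowel.
So vevufovr → veinvufovr.

veinvufovr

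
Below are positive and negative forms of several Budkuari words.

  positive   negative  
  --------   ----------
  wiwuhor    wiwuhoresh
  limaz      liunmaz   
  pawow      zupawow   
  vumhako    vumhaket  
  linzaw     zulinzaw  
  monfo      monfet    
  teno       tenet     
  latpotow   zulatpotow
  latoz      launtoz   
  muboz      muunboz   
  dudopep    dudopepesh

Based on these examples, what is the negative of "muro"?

muret

latpotow and teno both have last vowel 'o' yet inflect differently (zulatpotow, tenet), so the last vowel is not what conditions the rule; the final letter is.
"muro" ends in -o. The stems ending in -o (teno → tenet, monfo → monfet, vumhako → vumhaket) drop the final letter and add -et.
The other patterns: stems ending in -w add the prefix zu-; stems ending in -p or -r add -esh; stems ending in -z insert -un- after the first vowel.
So muro → muret.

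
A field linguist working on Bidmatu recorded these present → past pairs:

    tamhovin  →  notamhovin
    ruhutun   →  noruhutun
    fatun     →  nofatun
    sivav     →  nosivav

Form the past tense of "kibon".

nokibon

Every pair shown (tamhovin → notamhovin, ruhutun → noruhutun, fatun → nofatun, …) follows the same rule: add the prefix no-.
So kibon → nokibon.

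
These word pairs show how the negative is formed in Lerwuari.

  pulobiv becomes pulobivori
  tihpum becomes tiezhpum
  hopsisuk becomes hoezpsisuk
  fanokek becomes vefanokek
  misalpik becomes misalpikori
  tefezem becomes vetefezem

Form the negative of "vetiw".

vetiwori

fanokek and hopsisuk both end in -k yet inflect differently (vefanokek, hoezpsisuk), so the final letter is not what conditions the rule; the last vowel is.
"vetiw" has last vowel 'i'. The stems whose last vowel is 'i' (pulobiv → pulobivori, misalpik → misalpikori) add -ori.
The other patterns: stems whose last vowel is 'e' add the prefix ve-; stems whose last vowel is 'u' insert -ez- after the first vowel.
So vetiw → vetiwori.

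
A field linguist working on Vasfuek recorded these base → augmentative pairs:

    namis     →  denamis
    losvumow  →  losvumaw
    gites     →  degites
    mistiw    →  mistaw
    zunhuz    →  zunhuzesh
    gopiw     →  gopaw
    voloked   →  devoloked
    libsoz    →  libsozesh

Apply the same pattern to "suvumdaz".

suvumdazesh

libsoz and losvumow both have last vowel 'o' yet inflect differently (libsozesh, losvumaw), so the last vowel is not what conditions the rule; the final letter is.
"suvumdaz" ends in -z. The stems ending in -z (libsoz → libsozesh, zunhuz → zunhuzesh) add -esh.
The other patterns: stems ending in -w change the last vowel to 'a'; stems ending in -d or -s add the prefix de-.
So suvumdaz → suvumdazesh.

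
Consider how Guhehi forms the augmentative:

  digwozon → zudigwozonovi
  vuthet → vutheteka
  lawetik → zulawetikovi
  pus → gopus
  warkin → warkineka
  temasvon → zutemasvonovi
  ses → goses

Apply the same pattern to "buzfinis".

zubuzfinisovi

warkin and digwozon both end in -n yet inflect differently (warkineka, zudigwozonovi), so the final letter is not what conditions the rule; the number of vowels is.
"buzfinis" has 3 vowels. The stems with 3 vowels (digwozon → zudigwozonovi, temasvon → zutemasvonovi, lawetik → zulawetikovi) add zu- … -ovi around the stem.
So buzfinis → zubuzfinisovi.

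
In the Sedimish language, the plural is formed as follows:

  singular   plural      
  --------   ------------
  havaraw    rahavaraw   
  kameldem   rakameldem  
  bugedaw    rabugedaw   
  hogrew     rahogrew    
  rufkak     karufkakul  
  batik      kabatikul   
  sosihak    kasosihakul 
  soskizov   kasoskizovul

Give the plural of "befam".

havaraw and rufkak both have last vowel 'a' yet inflect differently (rahavaraw, karufkakul), so the last vowel is not what conditions the rule; the final letter is.
"befam" ends in -m. The one such stem in the data (kameldem → rakameldem) adds the prefix ra-, so the same rule applies.
The other pattern: stems ending in -k or -v add ka- … -ul around the stem.
So befam → rabefam.

rabefam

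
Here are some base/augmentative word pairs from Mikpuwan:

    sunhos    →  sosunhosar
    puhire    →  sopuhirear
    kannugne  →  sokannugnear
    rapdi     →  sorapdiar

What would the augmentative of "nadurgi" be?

Every pair shown (sunhos → sosunhosar, puhire → sopuhirear, kannugne → sokannugnear, …) follows the same rule: add so- … -ar around the stem.
So nadurgi → sonadurgiar.

sonadurgiar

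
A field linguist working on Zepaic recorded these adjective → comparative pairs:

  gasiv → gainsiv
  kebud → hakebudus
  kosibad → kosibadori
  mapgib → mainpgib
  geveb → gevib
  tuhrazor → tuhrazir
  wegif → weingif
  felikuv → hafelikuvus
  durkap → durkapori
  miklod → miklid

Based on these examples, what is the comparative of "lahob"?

lahib

felikuv and gasiv both end in -v yet inflect differently (hafelikuvus, gainsiv), so the final letter is not what conditions the rule; the last vowel is.
"lahob" has last vowel 'o'. The stems whose last vowel is 'o' (miklod → miklid, tuhrazor → tuhrazir) change the last vowel to 'i'.
The other patterns: stems whose last vowel is 'u' add ha- … -us around the stem; stems whose last vowel is 'i' insert -in- after the first vowel; stems whose last vowel is 'a' add -ori.
So lahob → lahib.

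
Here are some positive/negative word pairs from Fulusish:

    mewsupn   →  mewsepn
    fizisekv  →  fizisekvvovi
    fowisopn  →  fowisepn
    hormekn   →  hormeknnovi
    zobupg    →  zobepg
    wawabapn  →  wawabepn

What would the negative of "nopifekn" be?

wawabapn and hormekn both end in -n yet inflect differently (wawabepn, hormeknnovi), so the final letter is not what conditions the rule; the second-to-last letter is.
"nopifekn" has second-to-last letter 'k'. The stems whose second-to-last letter is 'k' (hormekn → hormeknnovi, fizisekv → fizisekvvovi) double the final consonant and add -ovi.
So nopifekn → nopifeknnovi.

nopifeknnovi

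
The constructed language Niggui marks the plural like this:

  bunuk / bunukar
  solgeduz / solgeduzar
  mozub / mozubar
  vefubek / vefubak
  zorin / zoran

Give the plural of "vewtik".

vewtak

bunuk and vefubek both end in -k yet inflect differently (bunukar, vefubak), so the final letter is not what conditions the rule; the last vowel is.
"vewtik" has last vowel 'i'. The one such stem in the data (zorin → zoran) changes the last vowel to 'a' (as does vefubek), so the same rule applies.
So vewtik → vewtak.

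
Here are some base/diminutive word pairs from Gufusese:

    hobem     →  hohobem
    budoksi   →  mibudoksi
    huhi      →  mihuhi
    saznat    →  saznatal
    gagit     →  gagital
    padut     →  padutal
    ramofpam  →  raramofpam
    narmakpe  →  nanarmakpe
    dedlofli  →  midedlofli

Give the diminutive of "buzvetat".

"buzvetat" ends in -t. The stems ending in -t (padut → padutal, saznat → saznatal, gagit → gagital) add -al.
So buzvetat → buzvetatal.

buzvetatal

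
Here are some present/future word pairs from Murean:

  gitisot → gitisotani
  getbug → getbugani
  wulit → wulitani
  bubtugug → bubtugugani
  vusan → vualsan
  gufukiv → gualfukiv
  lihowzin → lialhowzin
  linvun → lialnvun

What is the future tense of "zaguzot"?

zaguzotani

bubtugug and linvun both have last vowel 'u' yet inflect differently (bubtugugani, lialnvun), so the last vowel is not what conditions the rule; the final letter is.
"zaguzot" ends in -t. The stems ending in -t (gitisot → gitisotani, wulit → wulitani) add -ani.
The other pattern: stems ending in -n or -v insert -al- after the first vowel.
So zaguzot → zaguzotani.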